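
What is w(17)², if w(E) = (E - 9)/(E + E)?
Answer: 16/289 ≈ 0.055363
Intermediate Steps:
w(E) = (-9 + E)/(2*E) (w(E) = (-9 + E)/((2*E)) = (-9 + E)*(1/(2*E)) = (-9 + E)/(2*E))
w(17)² = ((½)*(-9 + 17)/17)² = ((½)*(1/17)*8)² = (4/17)² = 16/289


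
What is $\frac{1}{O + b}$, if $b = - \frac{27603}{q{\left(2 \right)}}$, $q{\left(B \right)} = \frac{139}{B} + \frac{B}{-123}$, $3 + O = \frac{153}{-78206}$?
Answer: $- \frac{1336775158}{535058114331} \approx -0.0024984$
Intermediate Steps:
$O = - \frac{234771}{78206}$ ($O = -3 + \frac{153}{-78206} = -3 + 153 \left(- \frac{1}{78206}\right) = -3 - \frac{153}{78206} = - \frac{234771}{78206} \approx -3.002$)
$q{\left(B \right)} = \frac{139}{B} - \frac{B}{123}$ ($q{\left(B \right)} = \frac{139}{B} + B \left(- \frac{1}{123}\right) = \frac{139}{B} - \frac{B}{123}$)
$b = - \frac{6790338}{17093}$ ($b = - \frac{27603}{\frac{139}{2} - \frac{2}{123}} = - \frac{27603}{\frac{17093}{246}} = \left(-27603\right) \frac{246}{17093} = - \frac{6790338}{17093} \approx -397.26$)
$\frac{1}{O + b} = \frac{1}{- \frac{234771}{78206} - \frac{6790338}{17093}} = \frac{1}{- \frac{535058114331}{1336775158}} = - \frac{1336775158}{535058114331}$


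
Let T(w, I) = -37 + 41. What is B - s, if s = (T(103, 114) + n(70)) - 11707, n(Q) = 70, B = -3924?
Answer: 7709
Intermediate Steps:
T(w, I) = 4
s = -11633 (s = (4 + 70) - 11707 = 74 - 11707 = -11633)
B - s = -3924 - 1*(-11633) = -3924 + 11633 = 7709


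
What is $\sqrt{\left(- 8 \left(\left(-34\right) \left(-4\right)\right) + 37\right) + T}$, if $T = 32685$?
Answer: $\sqrt{31634} \approx 177.86$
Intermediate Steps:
$\sqrt{\left(- 8 \left(\left(-34\right) \left(-4\right)\right) + 37\right) + T} = \sqrt{\left(- 8 \left(\left(-34\right) \left(-4\right)\right) + 37\right) + 32685} = \sqrt{\left(\left(-8\right) 136 + 37\right) + 32685} = \sqrt{\left(-1088 + 37\right) + 32685} = \sqrt{-1051 + 32685} = \sqrt{31634}$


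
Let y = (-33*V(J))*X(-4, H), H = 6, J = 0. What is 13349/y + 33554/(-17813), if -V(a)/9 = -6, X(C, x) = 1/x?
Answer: -247751275/5290461 ≈ -46.830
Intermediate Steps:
V(a) = 54 (V(a) = -9*(-6) = 54)
y = -297 (y = -33*54/6 = -1782*⅙ = -297)
13349/y + 33554/(-17813) = 13349/(-297) + 33554/(-17813) = 13349*(-1/297) + 33554*(-1/17813) = -13349/297 - 33554/17813 = -247751275/5290461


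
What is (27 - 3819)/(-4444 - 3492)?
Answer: 237/496 ≈ 0.47782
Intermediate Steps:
(27 - 3819)/(-4444 - 3492) = -3792/(-7936) = -3792*(-1/7936) = 237/496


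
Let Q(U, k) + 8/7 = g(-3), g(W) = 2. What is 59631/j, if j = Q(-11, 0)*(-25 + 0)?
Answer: -139139/50 ≈ -2782.8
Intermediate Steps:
Q(U, k) = 6/7 (Q(U, k) = -8/7 + 2 = 6/7)
j = -150/7 (j = 6*(-25 + 0)/7 = (6/7)*(-25) = -150/7 ≈ -21.429)
59631/j = 59631/(-150/7) = 59631*(-7/150) = -139139/50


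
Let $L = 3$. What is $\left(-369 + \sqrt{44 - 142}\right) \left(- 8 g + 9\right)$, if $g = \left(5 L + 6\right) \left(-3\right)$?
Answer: $-189297 + 3591 i \sqrt{2} \approx -1.893 \cdot 10^{5} + 5078.4 i$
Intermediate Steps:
$g = -63$ ($g = \left(5 \cdot 3 + 6\right) \left(-3\right) = \left(15 + 6\right) \left(-3\right) = 21 \left(-3\right) = -63$)
$\left(-369 + \sqrt{44 - 142}\right) \left(- 8 g + 9\right) = \left(-369 + \sqrt{44 - 142}\right) \left(\left(-8\right) \left(-63\right) + 9\right) = \left(-369 + \sqrt{-98}\right) \left(504 + 9\right) = \left(-369 + 7 i \sqrt{2}\right) 513 = -189297 + 3591 i \sqrt{2}$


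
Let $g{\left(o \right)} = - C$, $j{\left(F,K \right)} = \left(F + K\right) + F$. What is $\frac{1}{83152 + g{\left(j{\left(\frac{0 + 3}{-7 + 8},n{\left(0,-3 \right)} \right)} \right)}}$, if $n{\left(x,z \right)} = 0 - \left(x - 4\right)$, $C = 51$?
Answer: $\frac{1}{83101} \approx 1.2034 \cdot 10^{-5}$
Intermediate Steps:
$n{\left(x,z \right)} = 4 - x$ ($n{\left(x,z \right)} = 0 - \left(-4 + x\right) = 4 - x$)
$j{\left(F,K \right)} = K + 2 F$
$g{\left(o \right)} = -51$ ($g{\left(o \right)} = \left(-1\right) 51 = -51$)
$\frac{1}{83152 + g{\left(j{\left(\frac{0 + 3}{-7 + 8},n{\left(0,-3 \right)} \right)} \right)}} = \frac{1}{83152 - 51} = \frac{1}{83101}$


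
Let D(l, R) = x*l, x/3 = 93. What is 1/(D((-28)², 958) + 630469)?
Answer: 1/849205 ≈ 1.1776e-6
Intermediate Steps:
x = 279 (x = 3*93 = 279)
D(l, R) = 279*l
1/(D((-28)², 958) + 630469) = 1/(279*(-28)² + 630469) = 1/(279*784 + 630469) = 1/(218736 + 630469) = 1/849205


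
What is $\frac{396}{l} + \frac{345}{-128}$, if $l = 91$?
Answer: $\frac{19293}{11648} \approx 1.6563$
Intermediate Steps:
$\frac{396}{l} + \frac{345}{-128} = \frac{396}{91} + \frac{345}{-128} = 396 \cdot \frac{1}{91} + 345 \left(- \frac{1}{128}\right) = \frac{396}{91} - \frac{345}{128} = \frac{19293}{11648}$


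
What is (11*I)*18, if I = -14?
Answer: -2772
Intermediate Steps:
(11*I)*18 = (11*(-14))*18 = -154*18 = -2772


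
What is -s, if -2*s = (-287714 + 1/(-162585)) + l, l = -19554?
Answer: -49957167781/325170 ≈ -1.5363e+5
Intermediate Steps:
s = 49957167781/325170 (s = -((-287714 + 1/(-162585)) - 19554)/2 = -((-287714 - 1/162585) - 19554)/2 = -(-46777980691/162585 - 19554)/2 = -½*(-49957167781/162585) = 49957167781/325170 ≈ 1.5363e+5)
-s = -1*49957167781/325170 = -49957167781/325170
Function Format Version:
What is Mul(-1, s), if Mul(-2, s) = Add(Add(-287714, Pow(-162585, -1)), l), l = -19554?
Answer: Rational(-49957167781, 325170) ≈ -1.5363e+5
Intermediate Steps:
s = Rational(49957167781, 325170) (s = Mul(Rational(-1, 2), Add(Add(-287714, Pow(-162585, -1)), -19554)) = Mul(Rational(-1, 2), Add(Add(-287714, Rational(-1, 162585)), -19554)) = Mul(Rational(-1, 2), Add(Rational(-46777980691, 162585), -19554)) = Mul(Rational(-1, 2), Rational(-49957167781, 162585)) = Rational(49957167781, 325170) ≈ 1.5363e+5)
Mul(-1, s) = Mul(-1, Rational(49957167781, 325170)) = Rational(-49957167781, 325170)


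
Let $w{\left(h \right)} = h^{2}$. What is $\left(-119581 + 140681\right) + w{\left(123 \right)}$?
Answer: $36229$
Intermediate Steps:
$\left(-119581 + 140681\right) + w{\left(123 \right)} = \left(-119581 + 140681\right) + 123^{2} = 21100 + 15129 = 36229$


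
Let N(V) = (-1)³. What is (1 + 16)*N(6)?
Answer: -17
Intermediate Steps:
N(V) = -1
(1 + 16)*N(6) = (1 + 16)*(-1) = 17*(-1) = -17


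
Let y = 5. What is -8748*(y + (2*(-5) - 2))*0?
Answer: 0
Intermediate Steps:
-8748*(y + (2*(-5) - 2))*0 = -8748*(5 + (2*(-5) - 2))*0 = -8748*(5 + (-10 - 2))*0 = -8748*(5 - 12)*0 = -(-61236)*0 = -8748*0 = 0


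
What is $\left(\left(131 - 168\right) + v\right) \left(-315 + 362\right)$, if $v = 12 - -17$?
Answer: $-376$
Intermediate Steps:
$v = 29$ ($v = 12 + 17 = 29$)
$\left(\left(131 - 168\right) + v\right) \left(-315 + 362\right) = \left(\left(131 - 168\right) + 29\right) \left(-315 + 362\right) = \left(-37 + 29\right) 47 = \left(-8\right) 47 = -376$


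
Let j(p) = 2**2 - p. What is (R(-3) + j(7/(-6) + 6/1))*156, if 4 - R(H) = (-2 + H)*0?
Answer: 494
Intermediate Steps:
j(p) = 4 - p
R(H) = 4 (R(H) = 4 - (-2 + H)*0 = 4 - 1*0 = 4 + 0 = 4)
(R(-3) + j(7/(-6) + 6/1))*156 = (4 + (4 - (7/(-6) + 6/1)))*156 = (4 + (4 - (7*(-1/6) + 6*1)))*156 = (4 + (4 - (-7/6 + 6)))*156 = (4 + (4 - 1*29/6))*156 = (4 + (4 - 29/6))*156 = (4 - 5/6)*156 = (19/6)*156 = 494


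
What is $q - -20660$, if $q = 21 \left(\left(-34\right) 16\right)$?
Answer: $9236$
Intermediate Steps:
$q = -11424$ ($q = 21 \left(-544\right) = -11424$)
$q - -20660 = -11424 - -20660 = -11424 + 20660 = 9236$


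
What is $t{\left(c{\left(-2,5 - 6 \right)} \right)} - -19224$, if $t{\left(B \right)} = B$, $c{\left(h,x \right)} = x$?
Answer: $19223$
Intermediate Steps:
$t{\left(c{\left(-2,5 - 6 \right)} \right)} - -19224 = \left(5 - 6\right) - -19224 = \left(5 - 6\right) + 19224 = -1 + 19224 = 19223$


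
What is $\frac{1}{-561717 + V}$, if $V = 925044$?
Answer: $\frac{1}{363327} \approx 2.7523 \cdot 10^{-6}$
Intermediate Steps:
$\frac{1}{-561717 + V} = \frac{1}{-561717 + 925044} = \frac{1}{363327}$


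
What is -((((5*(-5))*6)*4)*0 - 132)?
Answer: 132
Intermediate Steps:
-((((5*(-5))*6)*4)*0 - 132) = -((-25*6*4)*0 - 132) = -(-150*4*0 - 132) = -(-600*0 - 132) = -(0 - 132) = -1*(-132) = 132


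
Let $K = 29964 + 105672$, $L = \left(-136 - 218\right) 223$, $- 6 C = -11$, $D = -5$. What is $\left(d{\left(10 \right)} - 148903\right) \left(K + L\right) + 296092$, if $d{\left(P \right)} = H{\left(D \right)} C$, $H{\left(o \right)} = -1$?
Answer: $-8441714529$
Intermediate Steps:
$C = \frac{11}{6}$ ($C = \left(- \frac{1}{6}\right) \left(-11\right) = \frac{11}{6} \approx 1.8333$)
$L = -78942$ ($L = \left(-354\right) 223 = -78942$)
$K = 135636$
$d{\left(P \right)} = - \frac{11}{6}$ ($d{\left(P \right)} = \left(-1\right) \frac{11}{6} = - \frac{11}{6}$)
$\left(d{\left(10 \right)} - 148903\right) \left(K + L\right) + 296092 = \left(- \frac{11}{6} - 148903\right) \left(135636 - 78942\right) + 296092 = \left(- \frac{893429}{6}\right) 56694 + 296092 = -8442010621 + 296092 = -8441714529$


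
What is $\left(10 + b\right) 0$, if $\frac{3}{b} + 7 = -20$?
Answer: $0$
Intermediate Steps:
$b = - \frac{1}{9}$ ($b = \frac{3}{-7 - 20} = \frac{3}{-27} = 3 \left(- \frac{1}{27}\right) = - \frac{1}{9} \approx -0.11111$)
$\left(10 + b\right) 0 = \left(10 - \frac{1}{9}\right) 0 = \frac{89}{9} \cdot 0 = 0$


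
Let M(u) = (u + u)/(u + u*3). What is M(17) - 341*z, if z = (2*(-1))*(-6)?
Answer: -8183/2 ≈ -4091.5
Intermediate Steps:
M(u) = ½ (M(u) = (2*u)/(u + 3*u) = (2*u)/((4*u)) = (2*u)*(1/(4*u)) = ½)
z = 12 (z = -2*(-6) = 12)
M(17) - 341*z = ½ - 341*12 = ½ - 4092 = -8183/2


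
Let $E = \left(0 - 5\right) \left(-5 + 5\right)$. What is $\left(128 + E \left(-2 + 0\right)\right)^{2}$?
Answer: $16384$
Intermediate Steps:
$E = 0$ ($E = \left(-5\right) 0 = 0$)
$\left(128 + E \left(-2 + 0\right)\right)^{2} = \left(128 + 0 \left(-2 + 0\right)\right)^{2} = \left(128 + 0 \left(-2\right)\right)^{2} = \left(128 + 0\right)^{2} = 128^{2} = 16384$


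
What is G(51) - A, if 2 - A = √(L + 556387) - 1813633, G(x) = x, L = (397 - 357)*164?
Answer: -1813584 + √562947 ≈ -1.8128e+6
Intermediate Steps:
L = 6560 (L = 40*164 = 6560)
A = 1813635 - √562947 (A = 2 - (√(6560 + 556387) - 1813633) = 2 - (√562947 - 1813633) = 2 - (-1813633 + √562947) = 2 + (1813633 - √562947) = 1813635 - √562947 ≈ 1.8129e+6)
G(51) - A = 51 - (1813635 - √562947) = 51 + (-1813635 + √562947) = -1813584 + √562947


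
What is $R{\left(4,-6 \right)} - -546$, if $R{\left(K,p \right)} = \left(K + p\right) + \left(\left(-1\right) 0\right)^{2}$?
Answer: $544$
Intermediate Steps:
$R{\left(K,p \right)} = K + p$ ($R{\left(K,p \right)} = \left(K + p\right) + 0^{2} = \left(K + p\right) + 0 = K + p$)
$R{\left(4,-6 \right)} - -546 = \left(4 - 6\right) - -546 = -2 + 546 = 544$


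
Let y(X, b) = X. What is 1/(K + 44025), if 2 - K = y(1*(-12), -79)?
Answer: 1/44039 ≈ 2.2707e-5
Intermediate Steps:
K = 14 (K = 2 - (-12) = 2 - 1*(-12) = 2 + 12 = 14)
1/(K + 44025) = 1/(14 + 44025) = 1/44039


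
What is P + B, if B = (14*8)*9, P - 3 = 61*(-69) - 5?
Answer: -3203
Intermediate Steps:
P = -4211 (P = 3 + (61*(-69) - 5) = 3 + (-4209 - 5) = 3 - 4214 = -4211)
B = 1008 (B = 112*9 = 1008)
P + B = -4211 + 1008 = -3203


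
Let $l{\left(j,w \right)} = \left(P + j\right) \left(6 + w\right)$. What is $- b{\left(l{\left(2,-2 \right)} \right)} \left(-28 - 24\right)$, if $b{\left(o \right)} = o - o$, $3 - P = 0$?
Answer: $0$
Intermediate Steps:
$P = 3$ ($P = 3 - 0 = 3 + 0 = 3$)
$l{\left(j,w \right)} = \left(3 + j\right) \left(6 + w\right)$
$b{\left(o \right)} = 0$
$- b{\left(l{\left(2,-2 \right)} \right)} \left(-28 - 24\right) = - 0 \left(-28 - 24\right) = - 0 \left(-52\right) = \left(-1\right) 0 = 0$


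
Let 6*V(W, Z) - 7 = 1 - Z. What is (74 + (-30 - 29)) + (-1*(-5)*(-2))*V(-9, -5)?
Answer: -20/3 ≈ -6.6667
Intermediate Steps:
V(W, Z) = 4/3 - Z/6 (V(W, Z) = 7/6 + (1 - Z)/6 = 7/6 + (⅙ - Z/6) = 4/3 - Z/6)
(74 + (-30 - 29)) + (-1*(-5)*(-2))*V(-9, -5) = (74 + (-30 - 29)) + (-1*(-5)*(-2))*(4/3 - ⅙*(-5)) = (74 - 59) + (5*(-2))*(4/3 + ⅚) = 15 - 10*13/6 = 15 - 65/3 = -20/3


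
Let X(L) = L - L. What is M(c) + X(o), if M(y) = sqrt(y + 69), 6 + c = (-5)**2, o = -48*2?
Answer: 2*sqrt(22) ≈ 9.3808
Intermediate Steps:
o = -96
X(L) = 0
c = 19 (c = -6 + (-5)**2 = -6 + 25 = 19)
M(y) = sqrt(69 + y)
M(c) + X(o) = sqrt(69 + 19) + 0 = sqrt(88) + 0 = 2*sqrt(22) + 0 = 2*sqrt(22)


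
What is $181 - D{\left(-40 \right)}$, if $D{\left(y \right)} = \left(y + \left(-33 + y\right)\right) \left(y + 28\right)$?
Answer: $-1175$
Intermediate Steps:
$D{\left(y \right)} = \left(-33 + 2 y\right) \left(28 + y\right)$
$181 - D{\left(-40 \right)} = 181 - \left(-924 + 2 \left(-40\right)^{2} + 23 \left(-40\right)\right) = 181 - \left(-924 + 2 \cdot 1600 - 920\right) = 181 - \left(-924 + 3200 - 920\right) = 181 - 1356 = -1175$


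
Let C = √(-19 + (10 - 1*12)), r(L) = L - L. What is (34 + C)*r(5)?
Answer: 0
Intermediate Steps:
r(L) = 0
C = I*√21 (C = √(-19 + (10 - 12)) = √(-19 - 2) = √(-21) = I*√21 ≈ 4.5826*I)
(34 + C)*r(5) = (34 + I*√21)*0 = 0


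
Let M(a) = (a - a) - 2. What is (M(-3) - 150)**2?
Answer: 23104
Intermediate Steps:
M(a) = -2 (M(a) = 0 - 2 = -2)
(M(-3) - 150)**2 = (-2 - 150)**2 = (-152)**2 = 23104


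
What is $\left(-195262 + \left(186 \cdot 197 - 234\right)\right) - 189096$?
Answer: $-347950$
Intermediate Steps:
$\left(-195262 + \left(186 \cdot 197 - 234\right)\right) - 189096 = \left(-195262 + \left(36642 - 234\right)\right) - 189096 = \left(-195262 + 36408\right) - 189096 = -158854 - 189096 = -347950$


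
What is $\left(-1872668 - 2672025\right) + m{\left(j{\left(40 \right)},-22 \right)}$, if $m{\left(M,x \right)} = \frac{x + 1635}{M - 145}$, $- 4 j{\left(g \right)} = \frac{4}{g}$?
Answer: $- \frac{26363828613}{5801} \approx -4.5447 \cdot 10^{6}$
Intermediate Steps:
$j{\left(g \right)} = - \frac{1}{g}$ ($j{\left(g \right)} = - \frac{4 \frac{1}{g}}{4} = - \frac{1}{g}$)
$m{\left(M,x \right)} = \frac{1635 + x}{-145 + M}$
$\left(-1872668 - 2672025\right) + m{\left(j{\left(40 \right)},-22 \right)} = \left(-1872668 - 2672025\right) + \frac{1635 - 22}{-145 - \frac{1}{40}} = -4544693 + \frac{1}{-145 - \frac{1}{40}} \cdot 1613 = -4544693 + \frac{1}{- \frac{5801}{40}} \cdot 1613 = -4544693 - \frac{64520}{5801} = - \frac{26363828613}{5801}$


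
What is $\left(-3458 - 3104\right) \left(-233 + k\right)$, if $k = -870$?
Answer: $7237886$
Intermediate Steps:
$\left(-3458 - 3104\right) \left(-233 + k\right) = \left(-3458 - 3104\right) \left(-233 - 870\right) = \left(-3458 - 3104\right) \left(-1103\right) = \left(-6562\right) \left(-1103\right) = 7237886$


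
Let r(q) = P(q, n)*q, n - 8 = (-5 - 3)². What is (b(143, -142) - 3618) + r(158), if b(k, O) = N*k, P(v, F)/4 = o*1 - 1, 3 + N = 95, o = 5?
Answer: 12066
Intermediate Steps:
N = 92 (N = -3 + 95 = 92)
n = 72 (n = 8 + (-5 - 3)² = 8 + (-8)² = 8 + 64 = 72)
P(v, F) = 16 (P(v, F) = 4*(5*1 - 1) = 4*(5 - 1) = 4*4 = 16)
b(k, O) = 92*k
r(q) = 16*q
(b(143, -142) - 3618) + r(158) = (92*143 - 3618) + 16*158 = (13156 - 3618) + 2528 = 9538 + 2528 = 12066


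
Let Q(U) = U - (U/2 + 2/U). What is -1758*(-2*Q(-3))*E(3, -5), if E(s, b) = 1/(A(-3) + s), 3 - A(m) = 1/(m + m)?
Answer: -17580/37 ≈ -475.14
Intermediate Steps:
Q(U) = U/2 - 2/U (Q(U) = U - (U*(1/2) + 2/U) = U - (U/2 + 2/U) = U + (-2/U - U/2) = U/2 - 2/U)
A(m) = 3 - 1/(2*m) (A(m) = 3 - 1/(m + m) = 3 - 1/(2*m))
E(s, b) = 1/(19/6 + s) (E(s, b) = 1/((3 - 1/2/(-3)) + s) = 1/((3 - 1/2*(-1/3)) + s) = 1/((3 + 1/6) + s) = 1/(19/6 + s))
-1758*(-2*Q(-3))*E(3, -5) = -1758*(-2*((1/2)*(-3) - 2/(-3)))*6/(19 + 6*3) = -1758*(-2*(-3/2 - 2*(-1/3)))*6/(19 + 18) = -1758*(-2*(-3/2 + 2/3))*6/37 = -1758*(-2*(-5/6))*6*(1/37) = -2930*6/37 = -1758*10/37 = -17580/37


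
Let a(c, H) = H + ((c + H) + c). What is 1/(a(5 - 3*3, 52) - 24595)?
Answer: -1/24499 ≈ -4.0818e-5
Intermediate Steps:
a(c, H) = 2*H + 2*c (a(c, H) = H + ((H + c) + c) = H + (H + 2*c) = 2*H + 2*c)
1/(a(5 - 3*3, 52) - 24595) = 1/((2*52 + 2*(5 - 3*3)) - 24595) = 1/((104 + 2*(5 - 9)) - 24595) = 1/((104 + 2*(-4)) - 24595) = 1/((104 - 8) - 24595) = 1/(96 - 24595) = 1/(-24499) = -1/24499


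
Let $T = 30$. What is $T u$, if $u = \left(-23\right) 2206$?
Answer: $-1522140$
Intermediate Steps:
$u = -50738$
$T u = 30 \left(-50738\right) = -1522140$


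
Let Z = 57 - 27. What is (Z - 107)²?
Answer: 5929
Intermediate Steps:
Z = 30
(Z - 107)² = (30 - 107)² = (-77)² = 5929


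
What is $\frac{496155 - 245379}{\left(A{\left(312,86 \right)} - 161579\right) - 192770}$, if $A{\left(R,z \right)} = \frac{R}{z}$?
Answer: $- \frac{10783368}{15236851} \approx -0.70772$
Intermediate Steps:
$\frac{496155 - 245379}{\left(A{\left(312,86 \right)} - 161579\right) - 192770} = \frac{496155 - 245379}{\left(\frac{312}{86} - 161579\right) - 192770} = \frac{250776}{\left(312 \cdot \frac{1}{86} - 161579\right) - 192770} = \frac{250776}{\left(\frac{156}{43} - 161579\right) - 192770} = \frac{250776}{- \frac{6947741}{43} - 192770} = \frac{250776}{- \frac{15236851}{43}} = 250776 \left(- \frac{43}{15236851}\right) = - \frac{10783368}{15236851}$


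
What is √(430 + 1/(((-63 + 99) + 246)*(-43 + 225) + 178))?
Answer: √1140556133222/51502 ≈ 20.736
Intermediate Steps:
√(430 + 1/(((-63 + 99) + 246)*(-43 + 225) + 178)) = √(430 + 1/((36 + 246)*182 + 178)) = √(430 + 1/(282*182 + 178)) = √(430 + 1/(51324 + 178)) = √(430 + 1/51502) = √(22145861/51502) = √1140556133222/51502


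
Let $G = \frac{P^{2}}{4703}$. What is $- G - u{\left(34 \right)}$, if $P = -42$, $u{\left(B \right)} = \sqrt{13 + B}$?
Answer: $- \frac{1764}{4703} - \sqrt{47} \approx -7.2307$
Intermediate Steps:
$G = \frac{1764}{4703}$ ($G = \frac{\left(-42\right)^{2}}{4703} = 1764 \cdot \frac{1}{4703} = \frac{1764}{4703} \approx 0.37508$)
$- G - u{\left(34 \right)} = \left(-1\right) \frac{1764}{4703} - \sqrt{13 + 34} = - \frac{1764}{4703} - \sqrt{47}$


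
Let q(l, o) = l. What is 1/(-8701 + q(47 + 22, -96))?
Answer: -1/8632 ≈ -0.00011585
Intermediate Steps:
1/(-8701 + q(47 + 22, -96)) = 1/(-8701 + (47 + 22)) = 1/(-8701 + 69) = 1/(-8632) = -1/8632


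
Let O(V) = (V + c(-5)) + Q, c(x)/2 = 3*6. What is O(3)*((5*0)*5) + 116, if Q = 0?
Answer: 116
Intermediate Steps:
c(x) = 36 (c(x) = 2*(3*6) = 2*18 = 36)
O(V) = 36 + V (O(V) = (V + 36) + 0 = (36 + V) + 0 = 36 + V)
O(3)*((5*0)*5) + 116 = (36 + 3)*((5*0)*5) + 116 = 39*(0*5) + 116 = 39*0 + 116 = 0 + 116 = 116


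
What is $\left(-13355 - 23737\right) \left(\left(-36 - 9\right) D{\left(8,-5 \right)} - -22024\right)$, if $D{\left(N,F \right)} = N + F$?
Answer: $-811906788$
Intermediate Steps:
$D{\left(N,F \right)} = F + N$
$\left(-13355 - 23737\right) \left(\left(-36 - 9\right) D{\left(8,-5 \right)} - -22024\right) = \left(-13355 - 23737\right) \left(\left(-36 - 9\right) \left(-5 + 8\right) - -22024\right) = - 37092 \left(\left(-45\right) 3 + 22024\right) = - 37092 \left(-135 + 22024\right) = \left(-37092\right) 21889 = -811906788$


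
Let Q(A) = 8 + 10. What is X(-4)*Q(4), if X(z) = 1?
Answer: 18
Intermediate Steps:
Q(A) = 18
X(-4)*Q(4) = 1*18 = 18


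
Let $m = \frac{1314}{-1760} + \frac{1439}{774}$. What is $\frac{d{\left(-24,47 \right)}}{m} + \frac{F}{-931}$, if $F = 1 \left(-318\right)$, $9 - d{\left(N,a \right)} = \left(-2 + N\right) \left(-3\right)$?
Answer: $- \frac{21756743322}{352756831} \approx -61.676$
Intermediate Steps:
$d{\left(N,a \right)} = 3 + 3 N$ ($d{\left(N,a \right)} = 9 - \left(-2 + N\right) \left(-3\right) = 9 - \left(6 - 3 N\right) = 9 + \left(-6 + 3 N\right) = 3 + 3 N$)
$F = -318$
$m = \frac{378901}{340560}$ ($m = 1314 \left(- \frac{1}{1760}\right) + 1439 \cdot \frac{1}{774} = - \frac{657}{880} + \frac{1439}{774} = \frac{378901}{340560} \approx 1.1126$)
$\frac{d{\left(-24,47 \right)}}{m} + \frac{F}{-931} = \frac{3 + 3 \left(-24\right)}{\frac{378901}{340560}} - \frac{318}{-931} = \left(3 - 72\right) \frac{340560}{378901} - - \frac{318}{931} = \left(-69\right) \frac{340560}{378901} + \frac{318}{931} = - \frac{23498640}{378901} + \frac{318}{931} = - \frac{21756743322}{352756831}$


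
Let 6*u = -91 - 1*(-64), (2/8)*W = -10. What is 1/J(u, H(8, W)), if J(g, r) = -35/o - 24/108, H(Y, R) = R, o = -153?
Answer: 153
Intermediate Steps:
W = -40 (W = 4*(-10) = -40)
u = -9/2 (u = (-91 - 1*(-64))/6 = (-91 + 64)/6 = (⅙)*(-27) = -9/2 ≈ -4.5000)
J(g, r) = 1/153 (J(g, r) = -35/(-153) - 24/108 = -35*(-1/153) - 24*1/108 = 35/153 - 2/9 = 1/153)
1/J(u, H(8, W)) = 1/(1/153) = 153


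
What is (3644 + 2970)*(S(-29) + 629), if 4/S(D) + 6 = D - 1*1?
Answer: 37435240/9 ≈ 4.1595e+6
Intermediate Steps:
S(D) = 4/(-7 + D) (S(D) = 4/(-6 + (D - 1*1)) = 4/(-6 + (D - 1)) = 4/(-6 + (-1 + D)) = 4/(-7 + D))
(3644 + 2970)*(S(-29) + 629) = (3644 + 2970)*(4/(-7 - 29) + 629) = 6614*(4/(-36) + 629) = 6614*(4*(-1/36) + 629) = 6614*(-1/9 + 629) = 6614*(5660/9) = 37435240/9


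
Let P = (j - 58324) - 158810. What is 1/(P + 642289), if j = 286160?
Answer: 1/711315 ≈ 1.4058e-6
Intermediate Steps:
P = 69026 (P = (286160 - 58324) - 158810 = 227836 - 158810 = 69026)
1/(P + 642289) = 1/(69026 + 642289) = 1/711315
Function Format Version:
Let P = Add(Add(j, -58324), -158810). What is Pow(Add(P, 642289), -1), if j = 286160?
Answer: Rational(1, 711315) ≈ 1.4058e-6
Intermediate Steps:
P = 69026 (P = Add(Add(286160, -58324), -158810) = Add(227836, -158810) = 69026)
Pow(Add(P, 642289), -1) = Pow(Add(69026, 642289), -1) = Pow(711315, -1) = Rational(1, 711315)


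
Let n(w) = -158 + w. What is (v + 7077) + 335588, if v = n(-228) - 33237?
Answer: 309042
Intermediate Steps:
v = -33623 (v = (-158 - 228) - 33237 = -386 - 33237 = -33623)
(v + 7077) + 335588 = (-33623 + 7077) + 335588 = -26546 + 335588 = 309042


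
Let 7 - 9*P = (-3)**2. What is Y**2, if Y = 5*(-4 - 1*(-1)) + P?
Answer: 18769/81 ≈ 231.72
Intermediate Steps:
P = -2/9 (P = 7/9 - 1/9*(-3)**2 = 7/9 - 1/9*9 = 7/9 - 1 = -2/9 ≈ -0.22222)
Y = -137/9 (Y = 5*(-4 - 1*(-1)) - 2/9 = 5*(-4 + 1) - 2/9 = 5*(-3) - 2/9 = -15 - 2/9 = -137/9 ≈ -15.222)
Y**2 = (-137/9)**2 = 18769/81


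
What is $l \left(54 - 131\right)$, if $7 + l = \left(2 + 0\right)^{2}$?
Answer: $231$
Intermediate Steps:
$l = -3$ ($l = -7 + \left(2 + 0\right)^{2} = -7 + 2^{2} = -7 + 4 = -3$)
$l \left(54 - 131\right) = - 3 \left(54 - 131\right) = \left(-3\right) \left(-77\right) = 231$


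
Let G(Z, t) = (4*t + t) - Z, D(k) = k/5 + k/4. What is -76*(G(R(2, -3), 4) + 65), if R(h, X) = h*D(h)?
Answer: -31616/5 ≈ -6323.2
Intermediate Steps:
D(k) = 9*k/20 (D(k) = k*(1/5) + k*(1/4) = k/5 + k/4 = 9*k/20)
R(h, X) = 9*h**2/20 (R(h, X) = h*(9*h/20) = 9*h**2/20)
G(Z, t) = -Z + 5*t (G(Z, t) = 5*t - Z = -Z + 5*t)
-76*(G(R(2, -3), 4) + 65) = -76*((-9*2**2/20 + 5*4) + 65) = -76*((-9*4/20 + 20) + 65) = -76*((-1*9/5 + 20) + 65) = -76*((-9/5 + 20) + 65) = -76*(91/5 + 65) = -76*416/5 = -31616/5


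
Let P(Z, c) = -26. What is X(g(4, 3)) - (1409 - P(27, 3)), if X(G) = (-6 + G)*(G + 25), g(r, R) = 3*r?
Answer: -1213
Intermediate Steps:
X(G) = (-6 + G)*(25 + G)
X(g(4, 3)) - (1409 - P(27, 3)) = (-150 + (3*4)**2 + 19*(3*4)) - (1409 - 1*(-26)) = (-150 + 12**2 + 19*12) - (1409 + 26) = (-150 + 144 + 228) - 1*1435 = 222 - 1435 = -1213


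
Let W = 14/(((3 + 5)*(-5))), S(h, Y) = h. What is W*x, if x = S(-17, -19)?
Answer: 119/20 ≈ 5.9500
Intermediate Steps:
x = -17
W = -7/20 (W = 14/((8*(-5))) = 14/(-40) = 14*(-1/40) = -7/20 ≈ -0.35000)
W*x = -7/20*(-17) = 119/20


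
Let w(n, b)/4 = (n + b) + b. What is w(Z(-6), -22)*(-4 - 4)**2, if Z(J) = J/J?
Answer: -11008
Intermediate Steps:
Z(J) = 1
w(n, b) = 4*n + 8*b (w(n, b) = 4*((n + b) + b) = 4*((b + n) + b) = 4*(n + 2*b) = 4*n + 8*b)
w(Z(-6), -22)*(-4 - 4)**2 = (4*1 + 8*(-22))*(-4 - 4)**2 = (4 - 176)*(-8)**2 = -172*64 = -11008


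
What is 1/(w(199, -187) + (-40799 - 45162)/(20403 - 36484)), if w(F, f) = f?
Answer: -16081/2921186 ≈ -0.0055050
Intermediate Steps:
1/(w(199, -187) + (-40799 - 45162)/(20403 - 36484)) = 1/(-187 + (-40799 - 45162)/(20403 - 36484)) = 1/(-187 - 85961/(-16081)) = 1/(-187 - 85961*(-1/16081)) = 1/(-187 + 85961/16081) = 1/(-2921186/16081) = -16081/2921186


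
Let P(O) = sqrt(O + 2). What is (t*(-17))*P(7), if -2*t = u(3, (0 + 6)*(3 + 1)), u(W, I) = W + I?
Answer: 1377/2 ≈ 688.50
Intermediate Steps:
u(W, I) = I + W
t = -27/2 (t = -((0 + 6)*(3 + 1) + 3)/2 = -(6*4 + 3)/2 = -(24 + 3)/2 = -1/2*27 = -27/2 ≈ -13.500)
P(O) = sqrt(2 + O)
(t*(-17))*P(7) = (-27/2*(-17))*sqrt(2 + 7) = 459*sqrt(9)/2 = (459/2)*3 = 1377/2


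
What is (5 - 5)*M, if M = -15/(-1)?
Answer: 0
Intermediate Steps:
M = 15 (M = -15*(-1) = -5*(-3) = 15)
(5 - 5)*M = (5 - 5)*15 = 0*15 = 0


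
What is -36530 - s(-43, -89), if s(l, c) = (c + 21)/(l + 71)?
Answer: -255693/7 ≈ -36528.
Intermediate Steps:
s(l, c) = (21 + c)/(71 + l)
-36530 - s(-43, -89) = -36530 - (21 - 89)/(71 - 43) = -36530 - (-68)/28 = -36530 - 1*(-17/7) = -36530 + 17/7 = -255693/7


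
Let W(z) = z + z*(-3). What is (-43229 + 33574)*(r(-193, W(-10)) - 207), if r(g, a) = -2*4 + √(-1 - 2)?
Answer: 2075825 - 9655*I*√3 ≈ 2.0758e+6 - 16723.0*I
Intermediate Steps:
W(z) = -2*z (W(z) = z - 3*z = -2*z)
r(g, a) = -8 + I*√3 (r(g, a) = -8 + √(-3) = -8 + I*√3)
(-43229 + 33574)*(r(-193, W(-10)) - 207) = (-43229 + 33574)*((-8 + I*√3) - 207) = -9655*(-215 + I*√3) = 2075825 - 9655*I*√3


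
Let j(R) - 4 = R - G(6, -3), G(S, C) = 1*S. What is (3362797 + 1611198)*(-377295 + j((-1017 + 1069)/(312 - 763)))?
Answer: -846379958221005/451 ≈ -1.8767e+12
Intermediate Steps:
G(S, C) = S
j(R) = -2 + R (j(R) = 4 + (R - 1*6) = 4 + (R - 6) = 4 + (-6 + R) = -2 + R)
(3362797 + 1611198)*(-377295 + j((-1017 + 1069)/(312 - 763))) = (3362797 + 1611198)*(-377295 + (-2 + (-1017 + 1069)/(312 - 763))) = 4973995*(-377295 + (-2 + 52/(-451))) = 4973995*(-377295 + (-2 + 52*(-1/451))) = 4973995*(-377295 + (-2 - 52/451)) = 4973995*(-377295 - 954/451) = 4973995*(-170160999/451) = -846379958221005/451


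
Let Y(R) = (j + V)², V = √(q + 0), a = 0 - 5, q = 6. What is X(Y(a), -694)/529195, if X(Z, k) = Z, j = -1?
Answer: (1 - √6)²/529195 ≈ 3.9702e-6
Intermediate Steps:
a = -5
V = √6 (V = √(6 + 0) = √6 ≈ 2.4495)
Y(R) = (-1 + √6)²
X(Y(a), -694)/529195 = (1 - √6)²/529195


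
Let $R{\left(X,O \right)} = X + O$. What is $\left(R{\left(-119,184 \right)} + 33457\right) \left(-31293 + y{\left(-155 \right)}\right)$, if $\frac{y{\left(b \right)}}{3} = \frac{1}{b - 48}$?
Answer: $- \frac{212947901604}{203} \approx -1.049 \cdot 10^{9}$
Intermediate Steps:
$y{\left(b \right)} = \frac{3}{-48 + b}$ ($y{\left(b \right)} = \frac{3}{b - 48} = \frac{3}{-48 + b}$)
$R{\left(X,O \right)} = O + X$
$\left(R{\left(-119,184 \right)} + 33457\right) \left(-31293 + y{\left(-155 \right)}\right) = \left(\left(184 - 119\right) + 33457\right) \left(-31293 + \frac{3}{-48 - 155}\right) = \left(65 + 33457\right) \left(-31293 + \frac{3}{-203}\right) = 33522 \left(-31293 + 3 \left(- \frac{1}{203}\right)\right) = 33522 \left(-31293 - \frac{3}{203}\right) = 33522 \left(- \frac{6352482}{203}\right) = - \frac{212947901604}{203}$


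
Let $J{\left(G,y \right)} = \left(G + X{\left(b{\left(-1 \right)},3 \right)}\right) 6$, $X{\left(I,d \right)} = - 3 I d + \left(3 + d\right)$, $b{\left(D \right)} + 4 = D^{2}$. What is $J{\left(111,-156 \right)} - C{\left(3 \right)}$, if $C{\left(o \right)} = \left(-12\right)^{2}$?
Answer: $720$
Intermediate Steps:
$b{\left(D \right)} = -4 + D^{2}$
$X{\left(I,d \right)} = 3 + d - 3 I d$ ($X{\left(I,d \right)} = - 3 I d + \left(3 + d\right) = 3 + d - 3 I d$)
$J{\left(G,y \right)} = 198 + 6 G$ ($J{\left(G,y \right)} = \left(G + \left(3 + 3 - 3 \left(-4 + \left(-1\right)^{2}\right) 3\right)\right) 6 = \left(G + \left(3 + 3 - 3 \left(-4 + 1\right) 3\right)\right) 6 = \left(G + \left(3 + 3 - \left(-9\right) 3\right)\right) 6 = \left(G + \left(3 + 3 + 27\right)\right) 6 = \left(G + 33\right) 6 = \left(33 + G\right) 6 = 198 + 6 G$)
$C{\left(o \right)} = 144$
$J{\left(111,-156 \right)} - C{\left(3 \right)} = \left(198 + 6 \cdot 111\right) - 144 = \left(198 + 666\right) - 144 = 864 - 144 = 720$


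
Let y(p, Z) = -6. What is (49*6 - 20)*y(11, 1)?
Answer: -1644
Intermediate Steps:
(49*6 - 20)*y(11, 1) = (49*6 - 20)*(-6) = (294 - 20)*(-6) = 274*(-6) = -1644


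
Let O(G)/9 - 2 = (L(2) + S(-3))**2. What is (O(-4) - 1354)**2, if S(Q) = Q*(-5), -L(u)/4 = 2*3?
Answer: 368449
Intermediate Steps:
L(u) = -24 (L(u) = -8*3 = -4*6 = -24)
S(Q) = -5*Q
O(G) = 747 (O(G) = 18 + 9*(-24 - 5*(-3))**2 = 18 + 9*(-24 + 15)**2 = 18 + 9*(-9)**2 = 18 + 9*81 = 18 + 729 = 747)
(O(-4) - 1354)**2 = (747 - 1354)**2 = (-607)**2 = 368449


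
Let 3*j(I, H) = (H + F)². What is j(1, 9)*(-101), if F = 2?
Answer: -12221/3 ≈ -4073.7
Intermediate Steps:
j(I, H) = (2 + H)²/3 (j(I, H) = (H + 2)²/3 = (2 + H)²/3)
j(1, 9)*(-101) = ((2 + 9)²/3)*(-101) = ((⅓)*11²)*(-101) = ((⅓)*121)*(-101) = (121/3)*(-101) = -12221/3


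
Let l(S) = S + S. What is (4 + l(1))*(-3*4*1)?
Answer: -72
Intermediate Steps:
l(S) = 2*S
(4 + l(1))*(-3*4*1) = (4 + 2*1)*(-3*4*1) = (4 + 2)*(-12*1) = 6*(-12) = -72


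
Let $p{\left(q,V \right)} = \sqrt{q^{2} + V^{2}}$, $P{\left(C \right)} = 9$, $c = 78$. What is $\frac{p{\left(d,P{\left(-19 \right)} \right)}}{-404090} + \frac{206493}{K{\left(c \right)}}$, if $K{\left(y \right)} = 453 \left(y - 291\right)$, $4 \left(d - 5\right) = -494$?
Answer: $- \frac{68831}{32163} - \frac{3 \sqrt{6277}}{808180} \approx -2.1404$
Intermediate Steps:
$d = - \frac{237}{2}$ ($d = 5 + \frac{1}{4} \left(-494\right) = 5 - \frac{247}{2} = - \frac{237}{2} \approx -118.5$)
$p{\left(q,V \right)} = \sqrt{V^{2} + q^{2}}$
$K{\left(y \right)} = -131823 + 453 y$ ($K{\left(y \right)} = 453 \left(-291 + y\right) = -131823 + 453 y$)
$\frac{p{\left(d,P{\left(-19 \right)} \right)}}{-404090} + \frac{206493}{K{\left(c \right)}} = \frac{\sqrt{9^{2} + \left(- \frac{237}{2}\right)^{2}}}{-404090} + \frac{206493}{-131823 + 453 \cdot 78} = \sqrt{81 + \frac{56169}{4}} \left(- \frac{1}{404090}\right) + \frac{206493}{-131823 + 35334} = \sqrt{\frac{56493}{4}} \left(- \frac{1}{404090}\right) + \frac{206493}{-96489} = \frac{3 \sqrt{6277}}{2} \left(- \frac{1}{404090}\right) + 206493 \left(- \frac{1}{96489}\right) = - \frac{3 \sqrt{6277}}{808180} - \frac{68831}{32163} = - \frac{68831}{32163} - \frac{3 \sqrt{6277}}{808180}$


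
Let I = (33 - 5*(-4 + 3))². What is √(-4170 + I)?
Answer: I*√2726 ≈ 52.211*I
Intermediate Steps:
I = 1444 (I = (33 - 5*(-1))² = (33 + 5)² = 38² = 1444)
√(-4170 + I) = √(-4170 + 1444) = √(-2726) = I*√2726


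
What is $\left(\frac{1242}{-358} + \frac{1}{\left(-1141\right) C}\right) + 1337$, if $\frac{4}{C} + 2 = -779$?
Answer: $\frac{1089575727}{816956} \approx 1333.7$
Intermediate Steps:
$C = - \frac{4}{781}$ ($C = \frac{4}{-2 - 779} = \frac{4}{-781} = 4 \left(- \frac{1}{781}\right) = - \frac{4}{781} \approx -0.0051216$)
$\left(\frac{1242}{-358} + \frac{1}{\left(-1141\right) C}\right) + 1337 = \left(\frac{1242}{-358} + \frac{1}{\left(-1141\right) \left(- \frac{4}{781}\right)}\right) + 1337 = \left(1242 \left(- \frac{1}{358}\right) - - \frac{781}{4564}\right) + 1337 = \left(- \frac{621}{179} + \frac{781}{4564}\right) + 1337 = - \frac{2694445}{816956} + 1337 = \frac{1089575727}{816956}$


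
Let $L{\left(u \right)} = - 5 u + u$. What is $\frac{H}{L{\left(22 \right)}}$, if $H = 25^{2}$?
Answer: $- \frac{625}{88} \approx -7.1023$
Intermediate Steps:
$L{\left(u \right)} = - 4 u$
$H = 625$
$\frac{H}{L{\left(22 \right)}} = \frac{625}{\left(-4\right) 22} = \frac{625}{-88} = 625 \left(- \frac{1}{88}\right) = - \frac{625}{88}$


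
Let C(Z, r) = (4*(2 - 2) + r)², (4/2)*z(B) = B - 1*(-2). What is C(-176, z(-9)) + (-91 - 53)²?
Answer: 82993/4 ≈ 20748.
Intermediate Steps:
z(B) = 1 + B/2 (z(B) = (B - 1*(-2))/2 = (B + 2)/2 = (2 + B)/2 = 1 + B/2)
C(Z, r) = r² (C(Z, r) = (4*0 + r)² = (0 + r)² = r²)
C(-176, z(-9)) + (-91 - 53)² = (1 + (½)*(-9))² + (-91 - 53)² = (1 - 9/2)² + (-144)² = (-7/2)² + 20736 = 49/4 + 20736 = 82993/4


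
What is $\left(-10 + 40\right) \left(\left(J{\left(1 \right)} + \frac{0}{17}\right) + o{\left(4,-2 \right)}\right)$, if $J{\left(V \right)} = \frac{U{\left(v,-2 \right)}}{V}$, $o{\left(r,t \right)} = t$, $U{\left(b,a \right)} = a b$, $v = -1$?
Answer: $0$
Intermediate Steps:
$J{\left(V \right)} = \frac{2}{V}$ ($J{\left(V \right)} = \frac{\left(-2\right) \left(-1\right)}{V} = \frac{2}{V}$)
$\left(-10 + 40\right) \left(\left(J{\left(1 \right)} + \frac{0}{17}\right) + o{\left(4,-2 \right)}\right) = \left(-10 + 40\right) \left(\left(\frac{2}{1} + \frac{0}{17}\right) - 2\right) = 30 \left(\left(2 \cdot 1 + 0 \cdot \frac{1}{17}\right) - 2\right) = 30 \left(\left(2 + 0\right) - 2\right) = 30 \left(2 - 2\right) = 30 \cdot 0 = 0$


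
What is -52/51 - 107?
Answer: -5509/51 ≈ -108.02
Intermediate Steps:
-52/51 - 107 = -5509/51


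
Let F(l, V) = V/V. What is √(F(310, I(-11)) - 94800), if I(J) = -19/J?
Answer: I*√94799 ≈ 307.89*I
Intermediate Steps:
F(l, V) = 1
√(F(310, I(-11)) - 94800) = √(1 - 94800) = √(-94799) = I*√94799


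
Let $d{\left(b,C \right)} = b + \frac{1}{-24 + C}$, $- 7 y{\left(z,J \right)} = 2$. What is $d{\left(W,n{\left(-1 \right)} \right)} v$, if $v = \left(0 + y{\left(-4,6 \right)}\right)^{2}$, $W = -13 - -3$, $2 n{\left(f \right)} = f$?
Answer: $- \frac{1968}{2401} \approx -0.81966$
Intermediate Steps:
$y{\left(z,J \right)} = - \frac{2}{7}$ ($y{\left(z,J \right)} = \left(- \frac{1}{7}\right) 2 = - \frac{2}{7}$)
$n{\left(f \right)} = \frac{f}{2}$
$W = -10$ ($W = -13 + 3 = -10$)
$v = \frac{4}{49}$ ($v = \left(0 - \frac{2}{7}\right)^{2} = \left(- \frac{2}{7}\right)^{2} = \frac{4}{49} \approx 0.081633$)
$d{\left(W,n{\left(-1 \right)} \right)} v = \frac{1 - -240 + \frac{1}{2} \left(-1\right) \left(-10\right)}{-24 + \frac{1}{2} \left(-1\right)} \frac{4}{49} = \frac{1 + 240 - -5}{-24 - \frac{1}{2}} \cdot \frac{4}{49} = \frac{1 + 240 + 5}{- \frac{49}{2}} \cdot \frac{4}{49} = \left(- \frac{2}{49}\right) 246 \cdot \frac{4}{49} = \left(- \frac{492}{49}\right) \frac{4}{49} = - \frac{1968}{2401}$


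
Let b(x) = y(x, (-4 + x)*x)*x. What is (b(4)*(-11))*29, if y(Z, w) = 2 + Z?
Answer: -7656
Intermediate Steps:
b(x) = x*(2 + x) (b(x) = (2 + x)*x = x*(2 + x))
(b(4)*(-11))*29 = ((4*(2 + 4))*(-11))*29 = ((4*6)*(-11))*29 = (24*(-11))*29 = -264*29 = -7656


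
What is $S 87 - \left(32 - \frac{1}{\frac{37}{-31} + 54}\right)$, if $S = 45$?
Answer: $\frac{6356502}{1637} \approx 3883.0$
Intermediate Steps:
$S 87 - \left(32 - \frac{1}{\frac{37}{-31} + 54}\right) = 45 \cdot 87 - \left(32 - \frac{1}{\frac{37}{-31} + 54}\right) = 3915 - \left(32 - \frac{1}{37 \left(- \frac{1}{31}\right) + 54}\right) = 3915 - \left(32 - \frac{1}{- \frac{37}{31} + 54}\right) = 3915 - \left(32 - \frac{1}{\frac{1637}{31}}\right) = 3915 + \left(\frac{31}{1637} - 32\right) = 3915 - \frac{52353}{1637} = \frac{6356502}{1637}$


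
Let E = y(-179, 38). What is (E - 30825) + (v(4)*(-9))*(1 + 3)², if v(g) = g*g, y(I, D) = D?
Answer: -33091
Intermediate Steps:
E = 38
v(g) = g²
(E - 30825) + (v(4)*(-9))*(1 + 3)² = (38 - 30825) + (4²*(-9))*(1 + 3)² = -30787 + (16*(-9))*4² = -30787 - 144*16 = -30787 - 2304 = -33091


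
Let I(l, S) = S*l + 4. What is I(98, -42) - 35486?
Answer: -39598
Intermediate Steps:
I(l, S) = 4 + S*l
I(98, -42) - 35486 = (4 - 42*98) - 35486 = (4 - 4116) - 35486 = -4112 - 35486 = -39598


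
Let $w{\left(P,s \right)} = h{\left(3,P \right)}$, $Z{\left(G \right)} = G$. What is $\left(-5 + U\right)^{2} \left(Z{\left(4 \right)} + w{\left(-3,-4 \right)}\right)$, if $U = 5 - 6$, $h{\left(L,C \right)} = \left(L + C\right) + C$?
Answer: $36$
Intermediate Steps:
$h{\left(L,C \right)} = L + 2 C$ ($h{\left(L,C \right)} = \left(C + L\right) + C = L + 2 C$)
$w{\left(P,s \right)} = 3 + 2 P$
$U = -1$ ($U = 5 - 6 = -1$)
$\left(-5 + U\right)^{2} \left(Z{\left(4 \right)} + w{\left(-3,-4 \right)}\right) = \left(-5 - 1\right)^{2} \left(4 + \left(3 + 2 \left(-3\right)\right)\right) = \left(-6\right)^{2} \left(4 + \left(3 - 6\right)\right) = 36 \left(4 - 3\right) = 36 \cdot 1 = 36$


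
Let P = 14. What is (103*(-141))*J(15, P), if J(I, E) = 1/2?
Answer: -14523/2 ≈ -7261.5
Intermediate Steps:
J(I, E) = ½
(103*(-141))*J(15, P) = (103*(-141))*(½) = -14523*½ = -14523/2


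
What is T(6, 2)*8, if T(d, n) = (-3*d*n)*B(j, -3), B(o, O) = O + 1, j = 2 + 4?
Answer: 576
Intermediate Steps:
j = 6
B(o, O) = 1 + O
T(d, n) = 6*d*n (T(d, n) = (-3*d*n)*(1 - 3) = -3*d*n*(-2) = 6*d*n)
T(6, 2)*8 = (6*6*2)*8 = 72*8 = 576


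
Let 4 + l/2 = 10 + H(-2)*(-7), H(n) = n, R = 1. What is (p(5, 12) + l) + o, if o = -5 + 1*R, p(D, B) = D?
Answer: 41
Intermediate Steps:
o = -4 (o = -5 + 1*1 = -5 + 1 = -4)
l = 40 (l = -8 + 2*(10 - 2*(-7)) = -8 + 2*(10 + 14) = -8 + 2*24 = -8 + 48 = 40)
(p(5, 12) + l) + o = (5 + 40) - 4 = 45 - 4 = 41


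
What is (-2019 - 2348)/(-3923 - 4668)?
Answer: 397/781 ≈ 0.50832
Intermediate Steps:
(-2019 - 2348)/(-3923 - 4668) = -4367/(-8591) = -4367*(-1/8591) = 397/781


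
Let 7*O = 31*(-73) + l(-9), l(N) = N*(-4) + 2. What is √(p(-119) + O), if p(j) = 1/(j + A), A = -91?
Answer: I*√14017710/210 ≈ 17.829*I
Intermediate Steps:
l(N) = 2 - 4*N (l(N) = -4*N + 2 = 2 - 4*N)
O = -2225/7 (O = (31*(-73) + (2 - 4*(-9)))/7 = (-2263 + (2 + 36))/7 = (-2263 + 38)/7 = (⅐)*(-2225) = -2225/7 ≈ -317.86)
p(j) = 1/(-91 + j) (p(j) = 1/(j - 91) = 1/(-91 + j))
√(p(-119) + O) = √(1/(-91 - 119) - 2225/7) = √(1/(-210) - 2225/7) = √(-1/210 - 2225/7) = √(-66751/210) = I*√14017710/210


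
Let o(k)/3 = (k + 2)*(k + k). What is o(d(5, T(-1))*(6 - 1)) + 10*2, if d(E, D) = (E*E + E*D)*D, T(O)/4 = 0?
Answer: 20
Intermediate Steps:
T(O) = 0 (T(O) = 4*0 = 0)
d(E, D) = D*(E**2 + D*E) (d(E, D) = (E**2 + D*E)*D = D*(E**2 + D*E))
o(k) = 6*k*(2 + k) (o(k) = 3*((k + 2)*(k + k)) = 3*((2 + k)*(2*k)) = 3*(2*k*(2 + k)) = 6*k*(2 + k))
o(d(5, T(-1))*(6 - 1)) + 10*2 = 6*((0*5*(0 + 5))*(6 - 1))*(2 + (0*5*(0 + 5))*(6 - 1)) + 10*2 = 6*((0*5*5)*5)*(2 + (0*5*5)*5) + 20 = 6*(0*5)*(2 + 0*5) + 20 = 6*0*(2 + 0) + 20 = 6*0*2 + 20 = 0 + 20 = 20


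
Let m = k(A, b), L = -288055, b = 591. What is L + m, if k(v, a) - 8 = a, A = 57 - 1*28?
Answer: -287456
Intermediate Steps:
A = 29 (A = 57 - 28 = 29)
k(v, a) = 8 + a
m = 599 (m = 8 + 591 = 599)
L + m = -288055 + 599 = -287456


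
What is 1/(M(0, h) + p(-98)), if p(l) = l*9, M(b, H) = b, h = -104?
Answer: -1/882 ≈ -0.0011338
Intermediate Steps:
p(l) = 9*l
1/(M(0, h) + p(-98)) = 1/(0 + 9*(-98)) = 1/(0 - 882) = 1/(-882) = -1/882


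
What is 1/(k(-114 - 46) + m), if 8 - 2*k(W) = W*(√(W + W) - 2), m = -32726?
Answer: -16441/541636962 - 160*I*√5/270818481 ≈ -3.0354e-5 - 1.3211e-6*I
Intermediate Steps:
k(W) = 4 - W*(-2 + √2*√W)/2 (k(W) = 4 - W*(√(W + W) - 2)/2 = 4 - W*(√(2*W) - 2)/2 = 4 - W*(√2*√W - 2)/2 = 4 - W*(-2 + √2*√W)/2)
1/(k(-114 - 46) + m) = 1/((4 + (-114 - 46) - √2*(-114 - 46)^(3/2)/2) - 32726) = 1/((4 - 160 - √2*(-160)^(3/2)/2) - 32726) = 1/((4 - 160 - √2*(-640*I*√10)/2) - 32726) = 1/((4 - 160 + 640*I*√5) - 32726) = 1/((-156 + 640*I*√5) - 32726) = 1/(-32882 + 640*I*√5)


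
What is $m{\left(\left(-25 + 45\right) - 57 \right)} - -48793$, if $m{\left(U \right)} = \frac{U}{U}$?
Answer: $48794$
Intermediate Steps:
$m{\left(U \right)} = 1$
$m{\left(\left(-25 + 45\right) - 57 \right)} - -48793 = 1 - -48793 = 1 + 48793 = 48794$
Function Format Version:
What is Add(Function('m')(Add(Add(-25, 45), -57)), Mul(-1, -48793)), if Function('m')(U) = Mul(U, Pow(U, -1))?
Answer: 48794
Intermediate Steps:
Function('m')(U) = 1
Add(Function('m')(Add(Add(-25, 45), -57)), Mul(-1, -48793)) = Add(1, Mul(-1, -48793)) = Add(1, 48793) = 48794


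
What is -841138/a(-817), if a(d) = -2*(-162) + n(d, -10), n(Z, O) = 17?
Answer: -841138/341 ≈ -2466.7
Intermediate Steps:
a(d) = 341 (a(d) = -2*(-162) + 17 = 324 + 17 = 341)
-841138/a(-817) = -841138/341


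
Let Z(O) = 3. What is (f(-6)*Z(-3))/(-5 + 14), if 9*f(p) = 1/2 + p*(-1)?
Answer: 13/54 ≈ 0.24074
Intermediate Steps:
f(p) = 1/18 - p/9 (f(p) = (1/2 + p*(-1))/9 = (½ - p)/9 = 1/18 - p/9)
(f(-6)*Z(-3))/(-5 + 14) = ((1/18 - ⅑*(-6))*3)/(-5 + 14) = ((1/18 + ⅔)*3)/9 = ((13/18)*3)*(⅑) = (13/6)*(⅑) = 13/54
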